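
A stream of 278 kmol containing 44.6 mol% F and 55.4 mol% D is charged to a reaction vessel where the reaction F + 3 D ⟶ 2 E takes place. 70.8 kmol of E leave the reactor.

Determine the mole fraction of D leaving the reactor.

For E: n = n₀ + 2ξ → 70.8 = 0 + 2ξ, giving ξ = 35.4 kmol.
Outlet amounts (n = n₀ + ν ξ):
  F: 124 − 1(35.4) = 88.59
  D: 154 − 3(35.4) = 47.81
  E: 0 + 2(35.4) = 70.8
Total out = 207.2 kmol; y_D = 47.81 / 207.2 = 0.2308.

0.231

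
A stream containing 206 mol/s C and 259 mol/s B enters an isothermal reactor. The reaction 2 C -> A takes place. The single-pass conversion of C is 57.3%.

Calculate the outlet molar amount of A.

C reacted = 0.573 × 206 = 118 mol/s; ν_C = −2, so ξ = 118/2 = 59.02 mol/s.
Outlet amounts (n = n₀ + ν ξ):
  C: 206 − 2(59.02) = 87.96
  A: 0 + 1(59.02) = 59.02
  B: 259 (inert)

59 mol/s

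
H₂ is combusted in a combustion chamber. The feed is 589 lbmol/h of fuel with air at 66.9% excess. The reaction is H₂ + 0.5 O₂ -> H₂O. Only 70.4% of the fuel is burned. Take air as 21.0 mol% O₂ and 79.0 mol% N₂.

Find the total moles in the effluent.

Stoichiometric O₂ = 0.5 × 589 = 294.5 lbmol/h; O₂ fed = 294.5 × 1.669 = 491.5 lbmol/h.
N₂ fed = 491.5 × 79/21 = 1849 lbmol/h.
Fuel reacted = 0.704 × 589 → ξ = 414.7 lbmol/h.
Outlet (n = n₀ + ν ξ):
  H₂: 589 − 1(414.7) = 174.3
  O₂: 491.5 − 0.5(414.7) = 284.2
  N₂: 1849 (inert)
  H₂O: 0 + 1(414.7) = 414.7
Total out = 174.3 + 284.2 + 1849 + 414.7 = 2722 lbmol/h.

2720 lbmol/h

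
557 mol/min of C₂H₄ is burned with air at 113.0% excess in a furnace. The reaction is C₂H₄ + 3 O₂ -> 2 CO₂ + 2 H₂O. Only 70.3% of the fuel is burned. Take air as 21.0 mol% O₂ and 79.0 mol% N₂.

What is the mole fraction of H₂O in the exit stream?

0.0447

Stoichiometric O₂ = 3 × 557 = 1671 mol/min; O₂ fed = 1671 × 2.130 = 3559 mol/min.
N₂ fed = 3559 × 79/21 = 13390 mol/min.
Fuel reacted = 0.703 × 557 → ξ = 391.6 mol/min.
Outlet (n = n₀ + ν ξ):
  C₂H₄: 557 − 1(391.6) = 165.4
  O₂: 3559 − 3(391.6) = 2385
  N₂: 13390 (inert)
  CO₂: 0 + 2(391.6) = 783.1
  H₂O: 0 + 2(391.6) = 783.1
Total out = 17510 mol/min; y_H₂O = 783.1 / 17510 = 0.04474.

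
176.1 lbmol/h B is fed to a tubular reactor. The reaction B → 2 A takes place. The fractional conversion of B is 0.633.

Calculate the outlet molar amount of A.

223 lbmol/h

B reacted = 0.633 × 176.1 = 111.5 lbmol/h; ν_B = −1, so ξ = 111.5/1 = 111.5 lbmol/h.
Outlet amounts (n = n₀ + ν ξ):
  B: 176.1 − 1(111.5) = 64.63
  A: 0 + 2(111.5) = 222.9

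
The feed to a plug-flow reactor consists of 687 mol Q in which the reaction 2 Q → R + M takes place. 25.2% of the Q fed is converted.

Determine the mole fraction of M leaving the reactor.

0.126

Q reacted = 0.252 × 687 = 173.1 mol; ν_Q = −2, so ξ = 173.1/2 = 86.56 mol.
Outlet amounts (n = n₀ + ν ξ):
  Q: 687 − 2(86.56) = 513.9
  R: 0 + 1(86.56) = 86.56
  M: 0 + 1(86.56) = 86.56
Total out = 687 mol; y_M = 86.56 / 687 = 0.126.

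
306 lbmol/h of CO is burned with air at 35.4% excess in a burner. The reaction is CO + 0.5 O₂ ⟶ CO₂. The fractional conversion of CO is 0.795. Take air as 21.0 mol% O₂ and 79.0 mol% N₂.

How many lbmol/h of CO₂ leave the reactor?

243 lbmol/h

Stoichiometric O₂ = 0.5 × 306 = 153 lbmol/h; O₂ fed = 153 × 1.354 = 207.2 lbmol/h.
N₂ fed = 207.2 × 79/21 = 779.3 lbmol/h.
Fuel reacted = 0.795 × 306 → ξ = 243.3 lbmol/h.
Outlet (n = n₀ + ν ξ):
  CO: 306 − 1(243.3) = 62.73
  O₂: 207.2 − 0.5(243.3) = 85.53
  N₂: 779.3 (inert)
  CO₂: 0 + 1(243.3) = 243.3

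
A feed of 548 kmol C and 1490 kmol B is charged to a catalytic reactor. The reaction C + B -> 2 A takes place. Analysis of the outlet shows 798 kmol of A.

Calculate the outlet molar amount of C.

For A: n = n₀ + 2ξ → 798 = 0 + 2ξ, giving ξ = 399 kmol.
Outlet amounts (n = n₀ + ν ξ):
  C: 548 − 1(399) = 149
  B: 1490 − 1(399) = 1091
  A: 0 + 2(399) = 798

149 kmol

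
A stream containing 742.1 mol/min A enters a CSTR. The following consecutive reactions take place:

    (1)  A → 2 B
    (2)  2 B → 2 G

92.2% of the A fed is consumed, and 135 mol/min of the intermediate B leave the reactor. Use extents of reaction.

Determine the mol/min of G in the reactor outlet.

1230 mol/min

Conversion of A: A consumed = 1ξ₁ = 0.922 × 742.1 → ξ₁ = 684.2 mol/min.
B balance: n_B = 0 + 2ξ₁ − 2ξ₂ = 135 → ξ₂ = (2·684.2 − 135)/2 = 616.7 mol/min.
Outlet amounts (n = n₀ + Σ ν·ξ):
  A: 742.1 − 1(684.2) = 57.88
  B: 0 + 2(684.2) − 2(616.7) = 135
  G: 0 + 2(616.7) = 1233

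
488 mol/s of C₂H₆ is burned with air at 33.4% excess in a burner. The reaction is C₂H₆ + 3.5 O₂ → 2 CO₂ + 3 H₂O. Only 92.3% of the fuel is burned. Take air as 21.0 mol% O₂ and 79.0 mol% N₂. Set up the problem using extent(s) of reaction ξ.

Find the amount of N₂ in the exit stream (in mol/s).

Stoichiometric O₂ = 3.5 × 488 = 1708 mol/s; O₂ fed = 1708 × 1.334 = 2278 mol/s.
N₂ fed = 2278 × 79/21 = 8571 mol/s.
Fuel reacted = 0.923 × 488 → ξ = 450.4 mol/s.
Outlet (n = n₀ + ν ξ):
  C₂H₆: 488 − 1(450.4) = 37.58
  O₂: 2278 − 3.5(450.4) = 702
  N₂: 8571 (inert)
  CO₂: 0 + 2(450.4) = 900.8
  H₂O: 0 + 3(450.4) = 1351

8570 mol/s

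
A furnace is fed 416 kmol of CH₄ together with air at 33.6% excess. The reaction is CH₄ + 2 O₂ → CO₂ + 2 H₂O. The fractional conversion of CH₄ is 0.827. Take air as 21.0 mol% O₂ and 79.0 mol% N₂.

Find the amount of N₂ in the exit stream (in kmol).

Stoichiometric O₂ = 2 × 416 = 832 kmol; O₂ fed = 832 × 1.336 = 1112 kmol.
N₂ fed = 1112 × 79/21 = 4182 kmol.
Fuel reacted = 0.827 × 416 → ξ = 344 kmol.
Outlet (n = n₀ + ν ξ):
  CH₄: 416 − 1(344) = 71.97
  O₂: 1112 − 2(344) = 423.5
  N₂: 4182 (inert)
  CO₂: 0 + 1(344) = 344
  H₂O: 0 + 2(344) = 688.1

4180 kmol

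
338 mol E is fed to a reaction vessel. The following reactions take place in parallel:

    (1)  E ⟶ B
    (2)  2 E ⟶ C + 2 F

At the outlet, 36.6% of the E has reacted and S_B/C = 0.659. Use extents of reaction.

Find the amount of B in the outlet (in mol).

30.7 mol

Conversion of E: E consumed = 0.366 × 338 = 123.7 mol = 1ξ₁ + 2ξ₂.
Selectivity: 1ξ₁ / (1ξ₂) = 0.659 → ξ₁ = 0.659 ξ₂.
Substitute: (1·0.659 + 2) ξ₂ = 123.7 → ξ₂ = 46.52 mol, ξ₁ = 30.66 mol.
Outlet amounts (n = n₀ + Σ ν·ξ):
  E: 338 − 1(30.66) − 2(46.52) = 214.3
  B: 0 + 1(30.66) = 30.66
  C: 0 + 1(46.52) = 46.52
  F: 0 + 2(46.52) = 93.05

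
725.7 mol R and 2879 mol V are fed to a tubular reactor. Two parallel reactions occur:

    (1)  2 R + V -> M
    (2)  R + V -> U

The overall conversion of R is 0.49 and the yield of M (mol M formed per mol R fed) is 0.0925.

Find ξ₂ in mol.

Yield of M: 1ξ₁ / 725.7 = 0.0925 → ξ₁ = 67.13 mol.
Conversion of R: 2ξ₁ + 1ξ₂ = 0.49 × 725.7 = 355.6 → ξ₂ = 221.3 mol.
Outlet amounts (n = n₀ + Σ ν·ξ):
  R: 725.7 − 2(67.13) − 1(221.3) = 370.1
  V: 2879 − 1(67.13) − 1(221.3) = 2591
  M: 0 + 1(67.13) = 67.13
  U: 0 + 1(221.3) = 221.3

ξ₂ = 221 mol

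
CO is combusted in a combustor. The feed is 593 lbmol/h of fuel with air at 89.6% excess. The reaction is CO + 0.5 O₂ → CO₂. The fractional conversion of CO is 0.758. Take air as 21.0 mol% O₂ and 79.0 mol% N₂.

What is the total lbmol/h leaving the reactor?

3050 lbmol/h

Stoichiometric O₂ = 0.5 × 593 = 296.5 lbmol/h; O₂ fed = 296.5 × 1.896 = 562.2 lbmol/h.
N₂ fed = 562.2 × 79/21 = 2115 lbmol/h.
Fuel reacted = 0.758 × 593 → ξ = 449.5 lbmol/h.
Outlet (n = n₀ + ν ξ):
  CO: 593 − 1(449.5) = 143.5
  O₂: 562.2 − 0.5(449.5) = 337.4
  N₂: 2115 (inert)
  CO₂: 0 + 1(449.5) = 449.5
Total out = 143.5 + 337.4 + 2115 + 449.5 = 3045 lbmol/h.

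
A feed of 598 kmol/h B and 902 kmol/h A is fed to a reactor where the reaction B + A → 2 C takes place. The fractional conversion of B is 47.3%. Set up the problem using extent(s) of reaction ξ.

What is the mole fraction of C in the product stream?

B reacted = 0.473 × 598 = 282.9 kmol/h; ν_B = −1, so ξ = 282.9/1 = 282.9 kmol/h.
Outlet amounts (n = n₀ + ν ξ):
  B: 598 − 1(282.9) = 315.1
  A: 902 − 1(282.9) = 619.1
  C: 0 + 2(282.9) = 565.7
Total out = 1500 kmol/h; y_C = 565.7 / 1500 = 0.3771.

0.377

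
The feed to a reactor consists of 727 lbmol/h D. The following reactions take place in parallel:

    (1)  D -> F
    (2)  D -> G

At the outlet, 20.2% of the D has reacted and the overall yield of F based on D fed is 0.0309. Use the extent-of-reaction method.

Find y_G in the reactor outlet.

0.171

Yield of F: 1ξ₁ / 727 = 0.0309 → ξ₁ = 22.46 lbmol/h.
Conversion of D: 1ξ₁ + 1ξ₂ = 0.202 × 727 = 146.9 → ξ₂ = 124.4 lbmol/h.
Outlet amounts (n = n₀ + Σ ν·ξ):
  D: 727 − 1(22.46) − 1(124.4) = 580.1
  F: 0 + 1(22.46) = 22.46
  G: 0 + 1(124.4) = 124.4
Total out = 727 lbmol/h; y_G = 124.4 / 727 = 0.1711.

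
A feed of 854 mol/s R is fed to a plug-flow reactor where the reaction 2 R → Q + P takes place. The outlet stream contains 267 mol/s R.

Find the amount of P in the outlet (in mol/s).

294 mol/s

For R: n = n₀ − 2ξ → 267 = 854 − 2ξ, giving ξ = 293.5 mol/s.
Outlet amounts (n = n₀ + ν ξ):
  R: 854 − 2(293.5) = 267
  Q: 0 + 1(293.5) = 293.5
  P: 0 + 1(293.5) = 293.5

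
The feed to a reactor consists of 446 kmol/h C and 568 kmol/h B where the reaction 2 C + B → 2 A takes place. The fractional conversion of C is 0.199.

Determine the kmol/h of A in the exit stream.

88.8 kmol/h

C reacted = 0.199 × 446 = 88.75 kmol/h; ν_C = −2, so ξ = 88.75/2 = 44.38 kmol/h.
Outlet amounts (n = n₀ + ν ξ):
  C: 446 − 2(44.38) = 357.2
  B: 568 − 1(44.38) = 523.6
  A: 0 + 2(44.38) = 88.75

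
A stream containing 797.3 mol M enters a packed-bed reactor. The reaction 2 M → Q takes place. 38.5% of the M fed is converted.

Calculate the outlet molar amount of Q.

153 mol

M reacted = 0.385 × 797.3 = 307 mol; ν_M = −2, so ξ = 307/2 = 153.5 mol.
Outlet amounts (n = n₀ + ν ξ):
  M: 797.3 − 2(153.5) = 490.3
  Q: 0 + 1(153.5) = 153.5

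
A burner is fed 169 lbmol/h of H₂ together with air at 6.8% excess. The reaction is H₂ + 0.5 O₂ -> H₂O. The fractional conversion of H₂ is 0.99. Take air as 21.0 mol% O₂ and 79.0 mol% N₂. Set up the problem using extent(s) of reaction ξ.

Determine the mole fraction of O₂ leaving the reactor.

Stoichiometric O₂ = 0.5 × 169 = 84.5 lbmol/h; O₂ fed = 84.5 × 1.068 = 90.25 lbmol/h.
N₂ fed = 90.25 × 79/21 = 339.5 lbmol/h.
Fuel reacted = 0.99 × 169 → ξ = 167.3 lbmol/h.
Outlet (n = n₀ + ν ξ):
  H₂: 169 − 1(167.3) = 1.69
  O₂: 90.25 − 0.5(167.3) = 6.591
  N₂: 339.5 (inert)
  H₂O: 0 + 1(167.3) = 167.3
Total out = 515.1 lbmol/h; y_O₂ = 6.591 / 515.1 = 0.0128.

0.0128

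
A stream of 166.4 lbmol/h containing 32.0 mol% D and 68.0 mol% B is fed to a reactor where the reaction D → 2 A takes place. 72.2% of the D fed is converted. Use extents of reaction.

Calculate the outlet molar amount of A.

D reacted = 0.722 × 53.25 = 38.45 lbmol/h; ν_D = −1, so ξ = 38.45/1 = 38.45 lbmol/h.
Outlet amounts (n = n₀ + ν ξ):
  D: 53.25 − 1(38.45) = 14.8
  A: 0 + 2(38.45) = 76.89
  B: 113.2 (inert)

76.9 lbmol/h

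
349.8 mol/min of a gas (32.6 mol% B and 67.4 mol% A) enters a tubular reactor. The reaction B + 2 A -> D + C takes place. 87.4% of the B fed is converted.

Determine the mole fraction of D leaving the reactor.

B reacted = 0.874 × 114 = 99.67 mol/min; ν_B = −1, so ξ = 99.67/1 = 99.67 mol/min.
Outlet amounts (n = n₀ + ν ξ):
  B: 114 − 1(99.67) = 14.37
  A: 235.8 − 2(99.67) = 36.43
  D: 0 + 1(99.67) = 99.67
  C: 0 + 1(99.67) = 99.67
Total out = 250.1 mol/min; y_D = 99.67 / 250.1 = 0.3985.

0.398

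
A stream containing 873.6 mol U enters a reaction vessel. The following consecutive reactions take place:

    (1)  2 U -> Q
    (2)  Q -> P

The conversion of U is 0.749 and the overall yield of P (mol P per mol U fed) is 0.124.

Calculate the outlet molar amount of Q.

219 mol

Conversion of U: U consumed = 2ξ₁ = 0.749 × 873.6 → ξ₁ = 327.2 mol.
Yield of P: 1ξ₂ / 873.6 = 0.124 → ξ₂ = 108.3 mol.
Outlet amounts (n = n₀ + Σ ν·ξ):
  U: 873.6 − 2(327.2) = 219.3
  Q: 0 + 1(327.2) − 1(108.3) = 218.8
  P: 0 + 1(108.3) = 108.3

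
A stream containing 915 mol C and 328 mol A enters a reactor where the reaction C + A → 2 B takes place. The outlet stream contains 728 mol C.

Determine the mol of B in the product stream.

For C: n = n₀ − 1ξ → 728 = 915 − 1ξ, giving ξ = 187 mol.
Outlet amounts (n = n₀ + ν ξ):
  C: 915 − 1(187) = 728
  A: 328 − 1(187) = 141
  B: 0 + 2(187) = 374

374 mol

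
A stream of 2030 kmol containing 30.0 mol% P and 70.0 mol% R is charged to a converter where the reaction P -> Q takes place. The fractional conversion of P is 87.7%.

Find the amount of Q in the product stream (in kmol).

P reacted = 0.877 × 609 = 534.1 kmol; ν_P = −1, so ξ = 534.1/1 = 534.1 kmol.
Outlet amounts (n = n₀ + ν ξ):
  P: 609 − 1(534.1) = 74.91
  Q: 0 + 1(534.1) = 534.1
  R: 1421 (inert)

534 kmol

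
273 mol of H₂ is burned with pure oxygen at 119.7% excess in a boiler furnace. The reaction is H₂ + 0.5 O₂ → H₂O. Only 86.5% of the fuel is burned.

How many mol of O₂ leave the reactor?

Stoichiometric O₂ = 0.5 × 273 = 136.5 mol; O₂ fed = 136.5 × 2.197 = 299.9 mol.
Fuel reacted = 0.865 × 273 → ξ = 236.1 mol.
Outlet (n = n₀ + ν ξ):
  H₂: 273 − 1(236.1) = 36.85
  O₂: 299.9 − 0.5(236.1) = 181.8
  H₂O: 0 + 1(236.1) = 236.1

182 mol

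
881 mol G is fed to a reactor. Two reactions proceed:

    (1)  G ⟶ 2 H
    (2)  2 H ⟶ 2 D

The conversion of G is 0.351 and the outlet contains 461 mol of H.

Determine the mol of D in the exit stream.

Conversion of G: G consumed = 1ξ₁ = 0.351 × 881 → ξ₁ = 309.2 mol.
H balance: n_H = 0 + 2ξ₁ − 2ξ₂ = 461 → ξ₂ = (2·309.2 − 461)/2 = 78.73 mol.
Outlet amounts (n = n₀ + Σ ν·ξ):
  G: 881 − 1(309.2) = 571.8
  H: 0 + 2(309.2) − 2(78.73) = 461
  D: 0 + 2(78.73) = 157.5

157 mol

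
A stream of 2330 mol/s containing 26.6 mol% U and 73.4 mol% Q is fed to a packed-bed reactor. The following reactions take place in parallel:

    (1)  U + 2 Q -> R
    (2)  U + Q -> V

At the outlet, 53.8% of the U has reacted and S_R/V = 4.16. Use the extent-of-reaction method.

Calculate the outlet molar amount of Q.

Conversion of U: U consumed = 0.538 × 619.8 = 333.4 mol/s = 1ξ₁ + 1ξ₂.
Selectivity: 1ξ₁ / (1ξ₂) = 4.16 → ξ₁ = 4.16 ξ₂.
Substitute: (1·4.16 + 1) ξ₂ = 333.4 → ξ₂ = 64.62 mol/s, ξ₁ = 268.8 mol/s.
Outlet amounts (n = n₀ + Σ ν·ξ):
  U: 619.8 − 1(268.8) − 1(64.62) = 286.3
  Q: 1710 − 2(268.8) − 1(64.62) = 1108
  R: 0 + 1(268.8) = 268.8
  V: 0 + 1(64.62) = 64.62

1110 mol/s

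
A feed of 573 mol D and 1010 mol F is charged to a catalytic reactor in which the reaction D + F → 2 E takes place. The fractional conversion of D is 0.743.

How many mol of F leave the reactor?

D reacted = 0.743 × 573 = 425.7 mol; ν_D = −1, so ξ = 425.7/1 = 425.7 mol.
Outlet amounts (n = n₀ + ν ξ):
  D: 573 − 1(425.7) = 147.3
  F: 1010 − 1(425.7) = 584.3
  E: 0 + 2(425.7) = 851.5

584 mol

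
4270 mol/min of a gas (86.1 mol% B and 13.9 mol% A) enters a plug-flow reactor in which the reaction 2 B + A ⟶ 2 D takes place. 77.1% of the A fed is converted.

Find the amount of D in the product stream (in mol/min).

915 mol/min

A reacted = 0.771 × 593.5 = 457.6 mol/min; ν_A = −1, so ξ = 457.6/1 = 457.6 mol/min.
Outlet amounts (n = n₀ + ν ξ):
  B: 3676 − 2(457.6) = 2761
  A: 593.5 − 1(457.6) = 135.9
  D: 0 + 2(457.6) = 915.2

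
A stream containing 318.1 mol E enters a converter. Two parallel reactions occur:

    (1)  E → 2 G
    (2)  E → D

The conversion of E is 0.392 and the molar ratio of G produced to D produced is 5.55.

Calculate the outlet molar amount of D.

33 mol

Conversion of E: E consumed = 0.392 × 318.1 = 124.7 mol = 1ξ₁ + 1ξ₂.
Selectivity: 2ξ₁ / (1ξ₂) = 5.55 → ξ₁ = 2.775 ξ₂.
Substitute: (1·2.775 + 1) ξ₂ = 124.7 → ξ₂ = 33.03 mol, ξ₁ = 91.66 mol.
Outlet amounts (n = n₀ + Σ ν·ξ):
  E: 318.1 − 1(91.66) − 1(33.03) = 193.4
  G: 0 + 2(91.66) = 183.3
  D: 0 + 1(33.03) = 33.03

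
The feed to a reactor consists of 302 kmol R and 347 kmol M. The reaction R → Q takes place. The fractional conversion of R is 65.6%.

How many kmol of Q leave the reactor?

R reacted = 0.656 × 302 = 198.1 kmol; ν_R = −1, so ξ = 198.1/1 = 198.1 kmol.
Outlet amounts (n = n₀ + ν ξ):
  R: 302 − 1(198.1) = 103.9
  Q: 0 + 1(198.1) = 198.1
  M: 347 (inert)

198 kmol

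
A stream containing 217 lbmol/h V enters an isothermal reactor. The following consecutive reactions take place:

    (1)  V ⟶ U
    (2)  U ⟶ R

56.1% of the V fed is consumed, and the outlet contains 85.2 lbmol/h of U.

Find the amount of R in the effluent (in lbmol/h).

36.5 lbmol/h

Conversion of V: V consumed = 1ξ₁ = 0.561 × 217 → ξ₁ = 121.7 lbmol/h.
U balance: n_U = 0 + 1ξ₁ − 1ξ₂ = 85.2 → ξ₂ = (1·121.7 − 85.2)/1 = 36.54 lbmol/h.
Outlet amounts (n = n₀ + Σ ν·ξ):
  V: 217 − 1(121.7) = 95.26
  U: 0 + 1(121.7) − 1(36.54) = 85.2
  R: 0 + 1(36.54) = 36.54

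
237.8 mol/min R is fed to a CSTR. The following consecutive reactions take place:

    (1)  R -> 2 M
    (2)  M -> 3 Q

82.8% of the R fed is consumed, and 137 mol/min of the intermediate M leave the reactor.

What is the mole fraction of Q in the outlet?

Conversion of R: R consumed = 1ξ₁ = 0.828 × 237.8 → ξ₁ = 196.9 mol/min.
M balance: n_M = 0 + 2ξ₁ − 1ξ₂ = 137 → ξ₂ = (2·196.9 − 137)/1 = 256.8 mol/min.
Outlet amounts (n = n₀ + Σ ν·ξ):
  R: 237.8 − 1(196.9) = 40.9
  M: 0 + 2(196.9) − 1(256.8) = 137
  Q: 0 + 3(256.8) = 770.4
Total out = 948.3 mol/min; y_Q = 770.4 / 948.3 = 0.8124.

0.812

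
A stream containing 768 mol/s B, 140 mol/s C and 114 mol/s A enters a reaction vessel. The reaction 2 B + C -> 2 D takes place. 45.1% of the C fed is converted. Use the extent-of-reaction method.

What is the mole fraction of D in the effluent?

C reacted = 0.451 × 140 = 63.14 mol/s; ν_C = −1, so ξ = 63.14/1 = 63.14 mol/s.
Outlet amounts (n = n₀ + ν ξ):
  B: 768 − 2(63.14) = 641.7
  C: 140 − 1(63.14) = 76.86
  D: 0 + 2(63.14) = 126.3
  A: 114 (inert)
Total out = 958.9 mol/s; y_D = 126.3 / 958.9 = 0.1317.

0.132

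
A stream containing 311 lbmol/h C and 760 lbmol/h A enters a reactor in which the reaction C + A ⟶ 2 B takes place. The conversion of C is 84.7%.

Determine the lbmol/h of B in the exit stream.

C reacted = 0.847 × 311 = 263.4 lbmol/h; ν_C = −1, so ξ = 263.4/1 = 263.4 lbmol/h.
Outlet amounts (n = n₀ + ν ξ):
  C: 311 − 1(263.4) = 47.58
  A: 760 − 1(263.4) = 496.6
  B: 0 + 2(263.4) = 526.8

527 lbmol/h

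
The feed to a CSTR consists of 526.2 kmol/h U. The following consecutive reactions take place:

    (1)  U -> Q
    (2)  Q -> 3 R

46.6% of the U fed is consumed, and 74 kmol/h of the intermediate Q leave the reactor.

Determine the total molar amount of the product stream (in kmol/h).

Conversion of U: U consumed = 1ξ₁ = 0.466 × 526.2 → ξ₁ = 245.2 kmol/h.
Q balance: n_Q = 0 + 1ξ₁ − 1ξ₂ = 74 → ξ₂ = (1·245.2 − 74)/1 = 171.2 kmol/h.
Outlet amounts (n = n₀ + Σ ν·ξ):
  U: 526.2 − 1(245.2) = 281
  Q: 0 + 1(245.2) − 1(171.2) = 74
  R: 0 + 3(171.2) = 513.6
Total out = 281 + 74 + 513.6 = 868.6 kmol/h.

869 kmol/h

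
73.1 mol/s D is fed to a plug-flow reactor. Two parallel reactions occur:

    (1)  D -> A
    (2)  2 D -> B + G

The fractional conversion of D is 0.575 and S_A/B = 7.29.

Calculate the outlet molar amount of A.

33 mol/s

Conversion of D: D consumed = 0.575 × 73.1 = 42.03 mol/s = 1ξ₁ + 2ξ₂.
Selectivity: 1ξ₁ / (1ξ₂) = 7.29 → ξ₁ = 7.29 ξ₂.
Substitute: (1·7.29 + 2) ξ₂ = 42.03 → ξ₂ = 4.524 mol/s, ξ₁ = 32.98 mol/s.
Outlet amounts (n = n₀ + Σ ν·ξ):
  D: 73.1 − 1(32.98) − 2(4.524) = 31.07
  A: 0 + 1(32.98) = 32.98
  B: 0 + 1(4.524) = 4.524
  G: 0 + 1(4.524) = 4.524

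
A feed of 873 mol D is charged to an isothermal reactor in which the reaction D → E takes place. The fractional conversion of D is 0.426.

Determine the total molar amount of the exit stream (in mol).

873 mol

D reacted = 0.426 × 873 = 371.9 mol; ν_D = −1, so ξ = 371.9/1 = 371.9 mol.
Outlet amounts (n = n₀ + ν ξ):
  D: 873 − 1(371.9) = 501.1
  E: 0 + 1(371.9) = 371.9
Total out = 501.1 + 371.9 = 873 mol.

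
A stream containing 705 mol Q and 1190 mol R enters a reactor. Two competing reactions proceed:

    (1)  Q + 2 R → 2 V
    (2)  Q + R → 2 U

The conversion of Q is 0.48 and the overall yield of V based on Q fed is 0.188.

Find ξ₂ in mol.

ξ₂ = 272 mol

Yield of V: 2ξ₁ / 705 = 0.188 → ξ₁ = 66.27 mol.
Conversion of Q: 1ξ₁ + 1ξ₂ = 0.48 × 705 = 338.4 → ξ₂ = 272.1 mol.
Outlet amounts (n = n₀ + Σ ν·ξ):
  Q: 705 − 1(66.27) − 1(272.1) = 366.6
  R: 1190 − 2(66.27) − 1(272.1) = 785.3
  V: 0 + 2(66.27) = 132.5
  U: 0 + 2(272.1) = 544.3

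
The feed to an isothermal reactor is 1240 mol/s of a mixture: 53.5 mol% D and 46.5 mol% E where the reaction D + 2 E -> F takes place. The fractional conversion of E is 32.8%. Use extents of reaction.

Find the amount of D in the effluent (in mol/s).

569 mol/s

E reacted = 0.328 × 576.6 = 189.1 mol/s; ν_E = −2, so ξ = 189.1/2 = 94.56 mol/s.
Outlet amounts (n = n₀ + ν ξ):
  D: 663.4 − 1(94.56) = 568.8
  E: 576.6 − 2(94.56) = 387.5
  F: 0 + 1(94.56) = 94.56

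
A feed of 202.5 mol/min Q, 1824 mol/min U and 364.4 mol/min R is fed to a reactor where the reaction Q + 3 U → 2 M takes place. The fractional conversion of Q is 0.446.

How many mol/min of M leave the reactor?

Q reacted = 0.446 × 202.5 = 90.31 mol/min; ν_Q = −1, so ξ = 90.31/1 = 90.31 mol/min.
Outlet amounts (n = n₀ + ν ξ):
  Q: 202.5 − 1(90.31) = 112.2
  U: 1824 − 3(90.31) = 1553
  M: 0 + 2(90.31) = 180.6
  R: 364.4 (inert)

181 mol/min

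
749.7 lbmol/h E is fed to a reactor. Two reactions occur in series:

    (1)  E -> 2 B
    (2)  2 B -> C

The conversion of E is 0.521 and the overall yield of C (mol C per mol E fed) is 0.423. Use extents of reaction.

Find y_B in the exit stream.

0.179

Conversion of E: E consumed = 1ξ₁ = 0.521 × 749.7 → ξ₁ = 390.6 lbmol/h.
Yield of C: 1ξ₂ / 749.7 = 0.423 → ξ₂ = 317.1 lbmol/h.
Outlet amounts (n = n₀ + Σ ν·ξ):
  E: 749.7 − 1(390.6) = 359.1
  B: 0 + 2(390.6) − 2(317.1) = 146.9
  C: 0 + 1(317.1) = 317.1
Total out = 823.2 lbmol/h; y_B = 146.9 / 823.2 = 0.1785.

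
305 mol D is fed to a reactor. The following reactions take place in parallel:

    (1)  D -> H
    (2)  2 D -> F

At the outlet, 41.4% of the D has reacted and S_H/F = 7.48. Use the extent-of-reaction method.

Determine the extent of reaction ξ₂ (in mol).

Conversion of D: D consumed = 0.414 × 305 = 126.3 mol = 1ξ₁ + 2ξ₂.
Selectivity: 1ξ₁ / (1ξ₂) = 7.48 → ξ₁ = 7.48 ξ₂.
Substitute: (1·7.48 + 2) ξ₂ = 126.3 → ξ₂ = 13.32 mol, ξ₁ = 99.63 mol.
Outlet amounts (n = n₀ + Σ ν·ξ):
  D: 305 − 1(99.63) − 2(13.32) = 178.7
  H: 0 + 1(99.63) = 99.63
  F: 0 + 1(13.32) = 13.32

ξ₂ = 13.3 mol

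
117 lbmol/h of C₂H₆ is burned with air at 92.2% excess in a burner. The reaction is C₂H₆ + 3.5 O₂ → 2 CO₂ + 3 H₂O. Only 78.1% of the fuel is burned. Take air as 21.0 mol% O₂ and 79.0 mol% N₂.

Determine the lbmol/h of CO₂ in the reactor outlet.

Stoichiometric O₂ = 3.5 × 117 = 409.5 lbmol/h; O₂ fed = 409.5 × 1.922 = 787.1 lbmol/h.
N₂ fed = 787.1 × 79/21 = 2961 lbmol/h.
Fuel reacted = 0.781 × 117 → ξ = 91.38 lbmol/h.
Outlet (n = n₀ + ν ξ):
  C₂H₆: 117 − 1(91.38) = 25.62
  O₂: 787.1 − 3.5(91.38) = 467.2
  N₂: 2961 (inert)
  CO₂: 0 + 2(91.38) = 182.8
  H₂O: 0 + 3(91.38) = 274.1

183 lbmol/h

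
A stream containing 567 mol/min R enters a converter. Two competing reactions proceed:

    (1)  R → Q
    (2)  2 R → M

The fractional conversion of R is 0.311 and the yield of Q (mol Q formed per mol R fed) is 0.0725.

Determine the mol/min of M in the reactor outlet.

Yield of Q: 1ξ₁ / 567 = 0.0725 → ξ₁ = 41.11 mol/min.
Conversion of R: 1ξ₁ + 2ξ₂ = 0.311 × 567 = 176.3 → ξ₂ = 67.61 mol/min.
Outlet amounts (n = n₀ + Σ ν·ξ):
  R: 567 − 1(41.11) − 2(67.61) = 390.7
  Q: 0 + 1(41.11) = 41.11
  M: 0 + 1(67.61) = 67.61

67.6 mol/min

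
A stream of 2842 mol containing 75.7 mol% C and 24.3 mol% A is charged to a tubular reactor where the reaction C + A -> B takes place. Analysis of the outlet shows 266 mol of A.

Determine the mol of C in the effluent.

For A: n = n₀ − 1ξ → 266 = 690.6 − 1ξ, giving ξ = 424.6 mol.
Outlet amounts (n = n₀ + ν ξ):
  C: 2151 − 1(424.6) = 1727
  A: 690.6 − 1(424.6) = 266
  B: 0 + 1(424.6) = 424.6

1730 mol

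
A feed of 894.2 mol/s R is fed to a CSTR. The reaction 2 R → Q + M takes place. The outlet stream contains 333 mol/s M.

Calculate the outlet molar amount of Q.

333 mol/s

For M: n = n₀ + 1ξ → 333 = 0 + 1ξ, giving ξ = 333 mol/s.
Outlet amounts (n = n₀ + ν ξ):
  R: 894.2 − 2(333) = 228.2
  Q: 0 + 1(333) = 333
  M: 0 + 1(333) = 333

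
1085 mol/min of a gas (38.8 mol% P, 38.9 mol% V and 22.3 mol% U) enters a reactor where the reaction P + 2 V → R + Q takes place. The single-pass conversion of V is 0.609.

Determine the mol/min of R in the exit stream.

V reacted = 0.609 × 422.1 = 257 mol/min; ν_V = −2, so ξ = 257/2 = 128.5 mol/min.
Outlet amounts (n = n₀ + ν ξ):
  P: 421 − 1(128.5) = 292.5
  V: 422.1 − 2(128.5) = 165
  R: 0 + 1(128.5) = 128.5
  Q: 0 + 1(128.5) = 128.5
  U: 242 (inert)

129 mol/min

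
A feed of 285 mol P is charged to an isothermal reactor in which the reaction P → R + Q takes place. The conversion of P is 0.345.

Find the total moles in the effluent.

383 mol

P reacted = 0.345 × 285 = 98.32 mol; ν_P = −1, so ξ = 98.32/1 = 98.32 mol.
Outlet amounts (n = n₀ + ν ξ):
  P: 285 − 1(98.32) = 186.7
  R: 0 + 1(98.32) = 98.32
  Q: 0 + 1(98.32) = 98.32
Total out = 186.7 + 98.32 + 98.32 = 383.3 mol.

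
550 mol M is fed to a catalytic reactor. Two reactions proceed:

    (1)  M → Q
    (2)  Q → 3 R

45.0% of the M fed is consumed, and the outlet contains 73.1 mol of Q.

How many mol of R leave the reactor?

523 mol

Conversion of M: M consumed = 1ξ₁ = 0.45 × 550 → ξ₁ = 247.5 mol.
Q balance: n_Q = 0 + 1ξ₁ − 1ξ₂ = 73.1 → ξ₂ = (1·247.5 − 73.1)/1 = 174.4 mol.
Outlet amounts (n = n₀ + Σ ν·ξ):
  M: 550 − 1(247.5) = 302.5
  Q: 0 + 1(247.5) − 1(174.4) = 73.1
  R: 0 + 3(174.4) = 523.2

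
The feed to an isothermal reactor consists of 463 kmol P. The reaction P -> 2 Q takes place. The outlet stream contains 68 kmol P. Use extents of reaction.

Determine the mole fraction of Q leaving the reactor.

For P: n = n₀ − 1ξ → 68 = 463 − 1ξ, giving ξ = 395 kmol.
Outlet amounts (n = n₀ + ν ξ):
  P: 463 − 1(395) = 68
  Q: 0 + 2(395) = 790
Total out = 858 kmol; y_Q = 790 / 858 = 0.9207.

0.921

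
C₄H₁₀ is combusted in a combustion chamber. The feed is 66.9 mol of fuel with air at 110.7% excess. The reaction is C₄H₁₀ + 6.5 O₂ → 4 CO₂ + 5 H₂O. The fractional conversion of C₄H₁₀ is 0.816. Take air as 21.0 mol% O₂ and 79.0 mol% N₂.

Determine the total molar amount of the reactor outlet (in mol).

Stoichiometric O₂ = 6.5 × 66.9 = 434.9 mol; O₂ fed = 434.9 × 2.107 = 916.2 mol.
N₂ fed = 916.2 × 79/21 = 3447 mol.
Fuel reacted = 0.816 × 66.9 → ξ = 54.59 mol.
Outlet (n = n₀ + ν ξ):
  C₄H₁₀: 66.9 − 1(54.59) = 12.31
  O₂: 916.2 − 6.5(54.59) = 561.4
  N₂: 3447 (inert)
  CO₂: 0 + 4(54.59) = 218.4
  H₂O: 0 + 5(54.59) = 273
Total out = 12.31 + 561.4 + 3447 + 218.4 + 273 = 4512 mol.

4510 mol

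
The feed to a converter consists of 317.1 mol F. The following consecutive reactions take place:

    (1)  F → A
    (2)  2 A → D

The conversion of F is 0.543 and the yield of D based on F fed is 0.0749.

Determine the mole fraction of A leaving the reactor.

Conversion of F: F consumed = 1ξ₁ = 0.543 × 317.1 → ξ₁ = 172.2 mol.
Yield of D: 1ξ₂ / 317.1 = 0.0749 → ξ₂ = 23.75 mol.
Outlet amounts (n = n₀ + Σ ν·ξ):
  F: 317.1 − 1(172.2) = 144.9
  A: 0 + 1(172.2) − 2(23.75) = 124.7
  D: 0 + 1(23.75) = 23.75
Total out = 293.3 mol; y_A = 124.7 / 293.3 = 0.425.

0.425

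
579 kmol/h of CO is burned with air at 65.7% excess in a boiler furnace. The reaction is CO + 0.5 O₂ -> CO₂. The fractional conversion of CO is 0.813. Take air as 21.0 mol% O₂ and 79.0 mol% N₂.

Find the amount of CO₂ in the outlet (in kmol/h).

Stoichiometric O₂ = 0.5 × 579 = 289.5 kmol/h; O₂ fed = 289.5 × 1.657 = 479.7 kmol/h.
N₂ fed = 479.7 × 79/21 = 1805 kmol/h.
Fuel reacted = 0.813 × 579 → ξ = 470.7 kmol/h.
Outlet (n = n₀ + ν ξ):
  CO: 579 − 1(470.7) = 108.3
  O₂: 479.7 − 0.5(470.7) = 244.3
  N₂: 1805 (inert)
  CO₂: 0 + 1(470.7) = 470.7

471 kmol/h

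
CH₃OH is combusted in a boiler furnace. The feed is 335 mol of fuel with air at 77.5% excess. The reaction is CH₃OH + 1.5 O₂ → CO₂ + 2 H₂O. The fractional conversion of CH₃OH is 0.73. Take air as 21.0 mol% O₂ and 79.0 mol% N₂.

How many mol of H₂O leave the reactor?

Stoichiometric O₂ = 1.5 × 335 = 502.5 mol; O₂ fed = 502.5 × 1.775 = 891.9 mol.
N₂ fed = 891.9 × 79/21 = 3355 mol.
Fuel reacted = 0.73 × 335 → ξ = 244.5 mol.
Outlet (n = n₀ + ν ξ):
  CH₃OH: 335 − 1(244.5) = 90.45
  O₂: 891.9 − 1.5(244.5) = 525.1
  N₂: 3355 (inert)
  CO₂: 0 + 1(244.5) = 244.5
  H₂O: 0 + 2(244.5) = 489.1

489 mol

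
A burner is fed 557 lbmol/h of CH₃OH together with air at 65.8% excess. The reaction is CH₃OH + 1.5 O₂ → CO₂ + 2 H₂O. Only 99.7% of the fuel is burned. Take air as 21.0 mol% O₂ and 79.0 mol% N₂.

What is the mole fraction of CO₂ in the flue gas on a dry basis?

0.0879

Stoichiometric O₂ = 1.5 × 557 = 835.5 lbmol/h; O₂ fed = 835.5 × 1.658 = 1385 lbmol/h.
N₂ fed = 1385 × 79/21 = 5211 lbmol/h.
Fuel reacted = 0.997 × 557 → ξ = 555.3 lbmol/h.
Outlet (n = n₀ + ν ξ):
  CH₃OH: 557 − 1(555.3) = 1.671
  O₂: 1385 − 1.5(555.3) = 552.3
  N₂: 5211 (inert)
  CO₂: 0 + 1(555.3) = 555.3
  H₂O: 0 + 2(555.3) = 1111
Dry total = 6320 lbmol/h; y_CO₂ (dry) = 555.3 / 6320 = 0.08786.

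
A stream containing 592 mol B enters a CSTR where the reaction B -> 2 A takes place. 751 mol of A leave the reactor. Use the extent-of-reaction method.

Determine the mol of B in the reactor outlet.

For A: n = n₀ + 2ξ → 751 = 0 + 2ξ, giving ξ = 375.5 mol.
Outlet amounts (n = n₀ + ν ξ):
  B: 592 − 1(375.5) = 216.5
  A: 0 + 2(375.5) = 751

216 mol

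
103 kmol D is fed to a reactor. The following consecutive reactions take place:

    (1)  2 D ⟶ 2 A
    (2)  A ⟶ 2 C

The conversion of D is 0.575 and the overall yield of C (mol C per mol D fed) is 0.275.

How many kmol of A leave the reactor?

Conversion of D: D consumed = 2ξ₁ = 0.575 × 103 → ξ₁ = 29.61 kmol.
Yield of C: 2ξ₂ / 103 = 0.275 → ξ₂ = 14.16 kmol.
Outlet amounts (n = n₀ + Σ ν·ξ):
  D: 103 − 2(29.61) = 43.78
  A: 0 + 2(29.61) − 1(14.16) = 45.06
  C: 0 + 2(14.16) = 28.33

45.1 kmol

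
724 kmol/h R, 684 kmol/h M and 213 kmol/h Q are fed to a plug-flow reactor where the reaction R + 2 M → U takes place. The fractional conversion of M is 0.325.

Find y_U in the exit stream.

0.0795

M reacted = 0.325 × 684 = 222.3 kmol/h; ν_M = −2, so ξ = 222.3/2 = 111.2 kmol/h.
Outlet amounts (n = n₀ + ν ξ):
  R: 724 − 1(111.2) = 612.9
  M: 684 − 2(111.2) = 461.7
  U: 0 + 1(111.2) = 111.2
  Q: 213 (inert)
Total out = 1399 kmol/h; y_U = 111.2 / 1399 = 0.07947.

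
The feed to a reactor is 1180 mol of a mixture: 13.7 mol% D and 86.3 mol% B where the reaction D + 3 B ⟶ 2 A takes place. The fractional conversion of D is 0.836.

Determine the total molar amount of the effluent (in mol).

D reacted = 0.836 × 161.7 = 135.1 mol; ν_D = −1, so ξ = 135.1/1 = 135.1 mol.
Outlet amounts (n = n₀ + ν ξ):
  D: 161.7 − 1(135.1) = 26.51
  B: 1018 − 3(135.1) = 612.9
  A: 0 + 2(135.1) = 270.3
Total out = 26.51 + 612.9 + 270.3 = 909.7 mol.

910 mol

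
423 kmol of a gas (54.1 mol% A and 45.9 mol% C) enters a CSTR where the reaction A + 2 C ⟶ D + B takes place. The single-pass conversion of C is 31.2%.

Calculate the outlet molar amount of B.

C reacted = 0.312 × 194.2 = 60.58 kmol; ν_C = −2, so ξ = 60.58/2 = 30.29 kmol.
Outlet amounts (n = n₀ + ν ξ):
  A: 228.8 − 1(30.29) = 198.6
  C: 194.2 − 2(30.29) = 133.6
  D: 0 + 1(30.29) = 30.29
  B: 0 + 1(30.29) = 30.29

30.3 kmol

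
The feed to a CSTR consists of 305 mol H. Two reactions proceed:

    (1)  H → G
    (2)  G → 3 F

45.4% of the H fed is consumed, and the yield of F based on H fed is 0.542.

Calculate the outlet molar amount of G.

83.4 mol

Conversion of H: H consumed = 1ξ₁ = 0.454 × 305 → ξ₁ = 138.5 mol.
Yield of F: 3ξ₂ / 305 = 0.542 → ξ₂ = 55.1 mol.
Outlet amounts (n = n₀ + Σ ν·ξ):
  H: 305 − 1(138.5) = 166.5
  G: 0 + 1(138.5) − 1(55.1) = 83.37
  F: 0 + 3(55.1) = 165.3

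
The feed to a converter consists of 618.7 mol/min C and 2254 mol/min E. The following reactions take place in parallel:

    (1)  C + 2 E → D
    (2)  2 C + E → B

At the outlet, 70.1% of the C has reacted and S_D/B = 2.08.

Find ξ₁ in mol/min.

Conversion of C: C consumed = 0.701 × 618.7 = 433.7 mol/min = 1ξ₁ + 2ξ₂.
Selectivity: 1ξ₁ / (1ξ₂) = 2.08 → ξ₁ = 2.08 ξ₂.
Substitute: (1·2.08 + 2) ξ₂ = 433.7 → ξ₂ = 106.3 mol/min, ξ₁ = 221.1 mol/min.
Outlet amounts (n = n₀ + Σ ν·ξ):
  C: 618.7 − 1(221.1) − 2(106.3) = 185
  E: 2254 − 2(221.1) − 1(106.3) = 1705
  D: 0 + 1(221.1) = 221.1
  B: 0 + 1(106.3) = 106.3

ξ₁ = 221 mol/min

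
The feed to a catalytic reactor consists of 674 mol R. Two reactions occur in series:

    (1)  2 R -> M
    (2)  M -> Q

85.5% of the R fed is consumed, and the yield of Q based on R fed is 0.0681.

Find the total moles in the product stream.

Conversion of R: R consumed = 2ξ₁ = 0.855 × 674 → ξ₁ = 288.1 mol.
Yield of Q: 1ξ₂ / 674 = 0.0681 → ξ₂ = 45.9 mol.
Outlet amounts (n = n₀ + Σ ν·ξ):
  R: 674 − 2(288.1) = 97.73
  M: 0 + 1(288.1) − 1(45.9) = 242.2
  Q: 0 + 1(45.9) = 45.9
Total out = 97.73 + 242.2 + 45.9 = 385.9 mol.

386 mol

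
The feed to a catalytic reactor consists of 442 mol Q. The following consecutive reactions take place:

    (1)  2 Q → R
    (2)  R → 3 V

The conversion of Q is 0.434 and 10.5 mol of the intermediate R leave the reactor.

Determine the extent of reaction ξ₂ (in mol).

Conversion of Q: Q consumed = 2ξ₁ = 0.434 × 442 → ξ₁ = 95.91 mol.
R balance: n_R = 0 + 1ξ₁ − 1ξ₂ = 10.5 → ξ₂ = (1·95.91 − 10.5)/1 = 85.41 mol.
Outlet amounts (n = n₀ + Σ ν·ξ):
  Q: 442 − 2(95.91) = 250.2
  R: 0 + 1(95.91) − 1(85.41) = 10.5
  V: 0 + 3(85.41) = 256.2

ξ₂ = 85.4 mol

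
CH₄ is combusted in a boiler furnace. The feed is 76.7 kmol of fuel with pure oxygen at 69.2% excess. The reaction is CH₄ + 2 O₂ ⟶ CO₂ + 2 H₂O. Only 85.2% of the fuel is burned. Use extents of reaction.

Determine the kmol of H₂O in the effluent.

Stoichiometric O₂ = 2 × 76.7 = 153.4 kmol; O₂ fed = 153.4 × 1.692 = 259.6 kmol.
Fuel reacted = 0.852 × 76.7 → ξ = 65.35 kmol.
Outlet (n = n₀ + ν ξ):
  CH₄: 76.7 − 1(65.35) = 11.35
  O₂: 259.6 − 2(65.35) = 128.9
  CO₂: 0 + 1(65.35) = 65.35
  H₂O: 0 + 2(65.35) = 130.7

131 kmol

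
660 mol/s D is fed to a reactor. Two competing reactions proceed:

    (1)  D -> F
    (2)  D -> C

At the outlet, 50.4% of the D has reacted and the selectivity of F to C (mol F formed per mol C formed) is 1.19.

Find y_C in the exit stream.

Conversion of D: D consumed = 0.504 × 660 = 332.6 mol/s = 1ξ₁ + 1ξ₂.
Selectivity: 1ξ₁ / (1ξ₂) = 1.19 → ξ₁ = 1.19 ξ₂.
Substitute: (1·1.19 + 1) ξ₂ = 332.6 → ξ₂ = 151.9 mol/s, ξ₁ = 180.7 mol/s.
Outlet amounts (n = n₀ + Σ ν·ξ):
  D: 660 − 1(180.7) − 1(151.9) = 327.4
  F: 0 + 1(180.7) = 180.7
  C: 0 + 1(151.9) = 151.9
Total out = 660 mol/s; y_C = 151.9 / 660 = 0.2301.

0.23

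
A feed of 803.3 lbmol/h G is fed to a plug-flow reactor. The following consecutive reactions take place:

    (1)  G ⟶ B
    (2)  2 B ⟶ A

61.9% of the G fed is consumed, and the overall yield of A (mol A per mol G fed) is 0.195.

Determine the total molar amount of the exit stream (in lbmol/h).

647 lbmol/h

Conversion of G: G consumed = 1ξ₁ = 0.619 × 803.3 → ξ₁ = 497.2 lbmol/h.
Yield of A: 1ξ₂ / 803.3 = 0.195 → ξ₂ = 156.6 lbmol/h.
Outlet amounts (n = n₀ + Σ ν·ξ):
  G: 803.3 − 1(497.2) = 306.1
  B: 0 + 1(497.2) − 2(156.6) = 184
  A: 0 + 1(156.6) = 156.6
Total out = 306.1 + 184 + 156.6 = 646.7 lbmol/h.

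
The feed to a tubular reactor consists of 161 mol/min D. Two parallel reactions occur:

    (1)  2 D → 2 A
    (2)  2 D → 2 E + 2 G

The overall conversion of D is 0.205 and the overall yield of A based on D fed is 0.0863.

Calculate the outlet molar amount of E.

19.1 mol/min

Yield of A: 2ξ₁ / 161 = 0.0863 → ξ₁ = 6.947 mol/min.
Conversion of D: 2ξ₁ + 2ξ₂ = 0.205 × 161 = 33 → ξ₂ = 9.555 mol/min.
Outlet amounts (n = n₀ + Σ ν·ξ):
  D: 161 − 2(6.947) − 2(9.555) = 128
  A: 0 + 2(6.947) = 13.89
  E: 0 + 2(9.555) = 19.11
  G: 0 + 2(9.555) = 19.11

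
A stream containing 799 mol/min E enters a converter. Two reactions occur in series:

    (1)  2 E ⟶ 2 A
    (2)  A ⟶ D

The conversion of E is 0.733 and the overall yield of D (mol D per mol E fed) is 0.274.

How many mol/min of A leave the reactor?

367 mol/min

Conversion of E: E consumed = 2ξ₁ = 0.733 × 799 → ξ₁ = 292.8 mol/min.
Yield of D: 1ξ₂ / 799 = 0.274 → ξ₂ = 218.9 mol/min.
Outlet amounts (n = n₀ + Σ ν·ξ):
  E: 799 − 2(292.8) = 213.3
  A: 0 + 2(292.8) − 1(218.9) = 366.7
  D: 0 + 1(218.9) = 218.9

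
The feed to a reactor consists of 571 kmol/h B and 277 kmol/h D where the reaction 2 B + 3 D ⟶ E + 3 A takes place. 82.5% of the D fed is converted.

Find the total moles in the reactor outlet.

772 kmol/h

D reacted = 0.825 × 277 = 228.5 kmol/h; ν_D = −3, so ξ = 228.5/3 = 76.17 kmol/h.
Outlet amounts (n = n₀ + ν ξ):
  B: 571 − 2(76.17) = 418.6
  D: 277 − 3(76.17) = 48.48
  E: 0 + 1(76.17) = 76.17
  A: 0 + 3(76.17) = 228.5
Total out = 418.6 + 48.48 + 76.17 + 228.5 = 771.8 kmol/h.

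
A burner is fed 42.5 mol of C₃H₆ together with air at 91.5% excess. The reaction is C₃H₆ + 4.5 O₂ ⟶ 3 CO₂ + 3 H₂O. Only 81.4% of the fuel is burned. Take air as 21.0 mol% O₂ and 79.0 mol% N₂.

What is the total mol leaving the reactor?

1800 mol

Stoichiometric O₂ = 4.5 × 42.5 = 191.2 mol; O₂ fed = 191.2 × 1.915 = 366.2 mol.
N₂ fed = 366.2 × 79/21 = 1378 mol.
Fuel reacted = 0.814 × 42.5 → ξ = 34.59 mol.
Outlet (n = n₀ + ν ξ):
  C₃H₆: 42.5 − 1(34.59) = 7.905
  O₂: 366.2 − 4.5(34.59) = 210.6
  N₂: 1378 (inert)
  CO₂: 0 + 3(34.59) = 103.8
  H₂O: 0 + 3(34.59) = 103.8
Total out = 7.905 + 210.6 + 1378 + 103.8 + 103.8 = 1804 mol.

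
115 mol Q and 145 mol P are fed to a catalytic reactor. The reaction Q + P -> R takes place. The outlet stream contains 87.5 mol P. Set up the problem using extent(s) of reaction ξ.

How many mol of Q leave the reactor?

For P: n = n₀ − 1ξ → 87.5 = 145 − 1ξ, giving ξ = 57.5 mol.
Outlet amounts (n = n₀ + ν ξ):
  Q: 115 − 1(57.5) = 57.5
  P: 145 − 1(57.5) = 87.5
  R: 0 + 1(57.5) = 57.5

57.5 mol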